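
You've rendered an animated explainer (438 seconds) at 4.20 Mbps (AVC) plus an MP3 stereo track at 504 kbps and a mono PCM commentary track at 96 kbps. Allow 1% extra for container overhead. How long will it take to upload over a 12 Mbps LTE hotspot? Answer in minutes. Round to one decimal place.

2.9 minutes

Audio total: 504 + 96 = 600 kbps = 0.600 Mbps.
Total bitrate: 4.800 Mbps.
File: 4.800 Mbps × 438 s = 2102.4 Mb.
With 1% container overhead: ×1.01. → 2123.4 Mb.
At 12 Mbps: 2123.4 / 12 = 177.0 s ≈ 2.95 minutes.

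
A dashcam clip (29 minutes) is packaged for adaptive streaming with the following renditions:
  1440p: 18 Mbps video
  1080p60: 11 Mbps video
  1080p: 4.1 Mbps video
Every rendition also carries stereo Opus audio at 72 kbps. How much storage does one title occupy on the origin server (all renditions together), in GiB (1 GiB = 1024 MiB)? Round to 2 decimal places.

29 min = 1740 s
Audio: 72 kbps = 0.072 Mbps.
Sum of rendition bitrates: (18+0.072) + (11+0.072) + (4.1+0.072) = 33.316 Mbps.
× 1740 s = 57,970 Mb = 7,246 MB = 6.749 GiB.

6.75 GiB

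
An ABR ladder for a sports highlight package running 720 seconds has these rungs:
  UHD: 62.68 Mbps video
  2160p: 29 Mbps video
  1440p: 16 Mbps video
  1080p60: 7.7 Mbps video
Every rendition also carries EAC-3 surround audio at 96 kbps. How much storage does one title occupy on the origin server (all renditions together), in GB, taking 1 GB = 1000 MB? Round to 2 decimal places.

10.42 GB

Audio: 96 kbps = 0.096 Mbps.
Sum of rendition bitrates: (62.68+0.096) + (29+0.096) + (16+0.096) + (7.7+0.096) = 115.764 Mbps.
× 720 s = 83,350 Mb = 10,419 MB = 10.42 GB.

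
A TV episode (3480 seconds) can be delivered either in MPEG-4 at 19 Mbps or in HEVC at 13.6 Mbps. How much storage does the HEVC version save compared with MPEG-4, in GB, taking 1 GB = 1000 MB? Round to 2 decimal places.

MPEG-4: 19.000 Mbps × 3480 s = 66120.0 Mb = 8.265 GB.
HEVC: 13.600 Mbps × 3480 s = 47328.0 Mb = 5.916 GB.
Saving: 8.265 − 5.916 = 2.349 GB.

2.35 GB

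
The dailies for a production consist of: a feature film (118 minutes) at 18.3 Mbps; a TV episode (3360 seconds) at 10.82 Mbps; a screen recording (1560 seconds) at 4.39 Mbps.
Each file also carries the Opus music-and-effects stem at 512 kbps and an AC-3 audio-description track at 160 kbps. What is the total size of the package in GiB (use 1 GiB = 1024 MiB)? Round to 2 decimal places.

21.05 GiB

Audio total: 512 + 160 = 672 kbps = 0.672 Mbps.
feature film: 18.972 Mbps × 7080 s = 134321.8 Mb
TV episode: 11.492 Mbps × 3360 s = 38613.1 Mb
screen recording: 5.062 Mbps × 1560 s = 7896.7 Mb
Total: 180831.6 Mb = 22604.0 MB.
= 21.05 GiB.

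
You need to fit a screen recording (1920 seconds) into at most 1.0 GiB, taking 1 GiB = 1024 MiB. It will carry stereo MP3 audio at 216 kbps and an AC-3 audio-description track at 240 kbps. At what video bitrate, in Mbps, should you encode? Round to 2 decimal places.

Budget: 1.0 GiB = 8589.9 Mb.
Total bitrate budget: 8589.9 Mb / 1920 s = 4.474 Mbps.
Audio total: 216 + 240 = 456 kbps = 0.456 Mbps.
Video: 4.474 − 0.456 = 4.018 Mbps.

4.02 Mbps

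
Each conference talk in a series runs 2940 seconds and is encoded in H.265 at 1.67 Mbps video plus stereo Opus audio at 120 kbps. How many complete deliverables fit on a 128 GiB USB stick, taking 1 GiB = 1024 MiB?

208

Audio: 120 kbps = 0.120 Mbps.
Total bitrate: 1.790 Mbps.
Per item: 1.790 Mbps × 2940 s = 5,263 Mb = 657.8 MB.
Capacity: 128 GiB = 1,099,512 Mb; 208.93 items → 208 complete.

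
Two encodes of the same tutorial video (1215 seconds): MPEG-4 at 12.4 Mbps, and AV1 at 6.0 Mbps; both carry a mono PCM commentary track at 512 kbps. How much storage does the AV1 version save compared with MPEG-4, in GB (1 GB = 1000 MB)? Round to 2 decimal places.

Audio: 512 kbps = 0.512 Mbps.
MPEG-4: 12.912 Mbps × 1215 s = 15688.1 Mb = 1.961 GB.
AV1: 6.512 Mbps × 1215 s = 7912.1 Mb = 0.989 GB.
Saving: 1.961 − 0.989 = 0.972 GB.

0.97 GB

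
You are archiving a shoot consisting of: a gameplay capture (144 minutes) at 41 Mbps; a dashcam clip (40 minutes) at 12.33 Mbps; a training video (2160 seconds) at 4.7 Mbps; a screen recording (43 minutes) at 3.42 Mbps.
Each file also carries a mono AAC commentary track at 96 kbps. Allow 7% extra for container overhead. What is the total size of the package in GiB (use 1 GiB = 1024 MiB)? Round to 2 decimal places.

Audio: 96 kbps = 0.096 Mbps.
gameplay capture: 41.096 Mbps × 8640 s × 1.07 = 379924.3 Mb
dashcam clip: 12.426 Mbps × 2400 s × 1.07 = 31910.0 Mb
training video: 4.796 Mbps × 2160 s × 1.07 = 11084.5 Mb
screen recording: 3.516 Mbps × 2580 s × 1.07 = 9706.3 Mb
Total: 432625.1 Mb = 54078.1 MB.
= 50.36 GiB.

50.36 GiB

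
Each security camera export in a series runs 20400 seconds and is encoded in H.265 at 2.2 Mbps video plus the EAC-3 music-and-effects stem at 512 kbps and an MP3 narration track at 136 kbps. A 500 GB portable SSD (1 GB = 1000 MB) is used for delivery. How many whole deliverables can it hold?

Audio total: 512 + 136 = 648 kbps = 0.648 Mbps.
Total bitrate: 2.848 Mbps.
Per item: 2.848 Mbps × 20400 s = 58,099 Mb = 7,262 MB.
Capacity: 500 GB = 4,000,000 Mb; 68.85 items → 68 complete.

68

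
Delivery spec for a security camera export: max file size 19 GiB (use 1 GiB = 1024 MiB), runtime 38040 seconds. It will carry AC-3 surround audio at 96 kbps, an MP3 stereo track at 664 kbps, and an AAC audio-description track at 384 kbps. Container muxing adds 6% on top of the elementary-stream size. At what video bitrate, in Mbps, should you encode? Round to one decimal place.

Budget: 19 GiB = 163208.8 Mb.
Stream payload after overhead: 163208.8 / 1.06 = 153970.5 Mb.
Total bitrate budget: 153970.5 Mb / 38040 s = 4.048 Mbps.
Audio total: 96 + 664 + 384 = 1144 kbps = 1.144 Mbps.
Video: 4.048 − 1.144 = 2.904 Mbps.

2.9 Mbps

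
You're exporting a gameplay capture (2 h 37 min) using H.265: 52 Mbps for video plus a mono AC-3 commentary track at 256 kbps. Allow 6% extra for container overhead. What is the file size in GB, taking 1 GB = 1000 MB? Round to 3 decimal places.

2 h 37 min = 157 min = 9420 s
Audio: 256 kbps = 0.256 Mbps.
Total bitrate: 52 + 0.256 = 52.256 Mbps.
Stream data: 52.256 Mbps × 9420 s = 492251.5 Mb.
With 6% container overhead: ×1.06.
521,787 Mb ÷ 8 = 65,223 MB → 65.22 GB.

65.223 GB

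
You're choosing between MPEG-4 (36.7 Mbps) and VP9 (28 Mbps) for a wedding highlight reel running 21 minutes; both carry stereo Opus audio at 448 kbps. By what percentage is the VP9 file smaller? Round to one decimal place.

21 min = 1260 s
Audio: 448 kbps = 0.448 Mbps.
MPEG-4: 37.148 Mbps × 1260 s = 46806.5 Mb = 5.851 GB.
VP9: 28.448 Mbps × 1260 s = 35844.5 Mb = 4.481 GB.
Reduction: (1 − 4.481/5.851) × 100 = 23.42%.

23.4%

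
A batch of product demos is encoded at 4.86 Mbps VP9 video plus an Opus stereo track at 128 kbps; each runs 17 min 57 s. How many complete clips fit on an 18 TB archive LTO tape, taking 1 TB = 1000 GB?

26805

17 min 57 s = 1077 s
Audio: 128 kbps = 0.128 Mbps.
Total bitrate: 4.988 Mbps.
Per item: 4.988 Mbps × 1077 s = 5,372 Mb = 671.5 MB.
Capacity: 18 TB = 144,000,000 Mb; 26805.28 items → 26805 complete.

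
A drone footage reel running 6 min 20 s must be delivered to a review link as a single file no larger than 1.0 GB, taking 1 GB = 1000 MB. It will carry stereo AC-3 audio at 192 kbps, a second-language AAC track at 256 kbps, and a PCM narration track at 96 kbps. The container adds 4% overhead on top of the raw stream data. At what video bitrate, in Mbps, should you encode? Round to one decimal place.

Budget: 1.0 GB = 8000.0 Mb.
Stream payload after overhead: 8000.0 / 1.04 = 7692.3 Mb.
6 min 20 s = 380 s
Total bitrate budget: 7692.3 Mb / 380 s = 20.243 Mbps.
Audio total: 192 + 256 + 96 = 544 kbps = 0.544 Mbps.
Video: 20.243 − 0.544 = 19.699 Mbps.

19.7 Mbps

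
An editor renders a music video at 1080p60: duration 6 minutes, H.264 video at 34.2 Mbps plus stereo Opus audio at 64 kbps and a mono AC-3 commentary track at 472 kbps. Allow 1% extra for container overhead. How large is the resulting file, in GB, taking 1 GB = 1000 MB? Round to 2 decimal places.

6 min = 360 s
Audio total: 64 + 472 = 536 kbps = 0.536 Mbps.
Total bitrate: 34.2 + 0.536 = 34.736 Mbps.
Stream data: 34.736 Mbps × 360 s = 12505.0 Mb.
With 1% container overhead: ×1.01.
12,630 Mb ÷ 8 = 1,579 MB → 1.579 GB.

1.58 GB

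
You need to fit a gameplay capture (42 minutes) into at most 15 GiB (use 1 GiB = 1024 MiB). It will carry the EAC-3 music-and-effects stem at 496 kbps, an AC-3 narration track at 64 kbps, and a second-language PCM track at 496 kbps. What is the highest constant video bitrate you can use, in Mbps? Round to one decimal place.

Budget: 15 GiB = 128849.0 Mb.
42 min = 2520 s
Total bitrate budget: 128849.0 Mb / 2520 s = 51.131 Mbps.
Audio total: 496 + 64 + 496 = 1056 kbps = 1.056 Mbps.
Video: 51.131 − 1.056 = 50.075 Mbps.

50.1 Mbps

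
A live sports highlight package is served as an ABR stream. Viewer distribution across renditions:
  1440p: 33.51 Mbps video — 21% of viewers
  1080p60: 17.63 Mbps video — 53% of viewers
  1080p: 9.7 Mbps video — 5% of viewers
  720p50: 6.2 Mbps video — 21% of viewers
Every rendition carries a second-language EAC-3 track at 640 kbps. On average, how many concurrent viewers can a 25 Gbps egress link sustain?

Audio: 640 kbps = 0.640 Mbps.
Average per-viewer bitrate: 0.21×34.150 + 0.53×18.270 + 0.05×10.340 + 0.21×6.840 = 18.808 Mbps.
25 Gbps = 25,000 Mbps; 25,000 / 18.808 = 1329.22 → 1329.

1329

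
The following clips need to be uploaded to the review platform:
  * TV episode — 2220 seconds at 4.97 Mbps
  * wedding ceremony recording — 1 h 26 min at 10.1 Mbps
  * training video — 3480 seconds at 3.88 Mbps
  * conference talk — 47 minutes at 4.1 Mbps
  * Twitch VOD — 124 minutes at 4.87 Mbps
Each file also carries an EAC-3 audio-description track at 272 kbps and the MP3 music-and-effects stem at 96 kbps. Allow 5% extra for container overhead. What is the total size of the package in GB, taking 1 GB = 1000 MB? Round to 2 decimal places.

Audio total: 272 + 96 = 368 kbps = 0.368 Mbps.
TV episode: 5.338 Mbps × 2220 s × 1.05 = 12442.9 Mb
wedding ceremony recording: 10.468 Mbps × 5160 s × 1.05 = 56715.6 Mb
training video: 4.248 Mbps × 3480 s × 1.05 = 15522.2 Mb
conference talk: 4.468 Mbps × 2820 s × 1.05 = 13229.7 Mb
Twitch VOD: 5.238 Mbps × 7440 s × 1.05 = 40919.3 Mb
Total: 138829.7 Mb = 17353.7 MB.
= 17.35 GB.

17.35 GB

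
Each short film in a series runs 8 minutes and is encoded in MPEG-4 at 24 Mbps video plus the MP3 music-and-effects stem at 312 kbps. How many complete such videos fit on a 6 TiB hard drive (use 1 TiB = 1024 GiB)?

4522

8 min = 480 s
Audio: 312 kbps = 0.312 Mbps.
Total bitrate: 24.312 Mbps.
Per item: 24.312 Mbps × 480 s = 11,670 Mb = 1,459 MB.
Capacity: 6 TiB = 52,776,558 Mb; 4522.51 items → 4522 complete.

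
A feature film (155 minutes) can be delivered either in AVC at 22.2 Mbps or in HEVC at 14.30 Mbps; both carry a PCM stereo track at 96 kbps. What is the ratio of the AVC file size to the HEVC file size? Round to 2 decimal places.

1.55

155 min = 9300 s
Audio: 96 kbps = 0.096 Mbps.
AVC: 22.296 Mbps × 9300 s = 207352.8 Mb = 24.139 GiB.
HEVC: 14.396 Mbps × 9300 s = 133882.8 Mb = 15.586 GiB.
Ratio: 24.139 / 15.586 = 1.549.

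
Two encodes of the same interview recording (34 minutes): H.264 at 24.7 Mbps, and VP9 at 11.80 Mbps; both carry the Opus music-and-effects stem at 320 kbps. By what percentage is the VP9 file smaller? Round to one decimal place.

51.6%

34 min = 2040 s
Audio: 320 kbps = 0.320 Mbps.
H.264: 25.020 Mbps × 2040 s = 51040.8 Mb = 6.380 GB.
VP9: 12.120 Mbps × 2040 s = 24724.8 Mb = 3.091 GB.
Reduction: (1 − 3.091/6.380) × 100 = 51.56%.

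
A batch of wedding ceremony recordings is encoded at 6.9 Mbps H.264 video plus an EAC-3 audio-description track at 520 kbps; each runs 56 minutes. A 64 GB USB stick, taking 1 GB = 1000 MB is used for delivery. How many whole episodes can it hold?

20

56 min = 3360 s
Audio: 520 kbps = 0.520 Mbps.
Total bitrate: 7.420 Mbps.
Per item: 7.420 Mbps × 3360 s = 24,931 Mb = 3,116 MB.
Capacity: 64 GB = 512,000 Mb; 20.54 items → 20 complete.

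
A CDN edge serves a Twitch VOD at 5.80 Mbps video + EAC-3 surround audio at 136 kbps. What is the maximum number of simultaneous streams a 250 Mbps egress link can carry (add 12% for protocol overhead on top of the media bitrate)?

Audio: 136 kbps = 0.136 Mbps.
Per-viewer media rate: 5.936 Mbps.
On the wire with 12% overhead: 6.648 Mbps.
250 Mbps = 250.0 Mbps; 250.0 / 6.648 = 37.60 → 37 viewers.

37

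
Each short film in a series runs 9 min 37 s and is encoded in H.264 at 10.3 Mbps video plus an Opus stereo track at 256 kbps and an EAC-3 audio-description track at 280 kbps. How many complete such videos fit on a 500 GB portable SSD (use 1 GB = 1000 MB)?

639

9 min 37 s = 577 s
Audio total: 256 + 280 = 536 kbps = 0.536 Mbps.
Total bitrate: 10.836 Mbps.
Per item: 10.836 Mbps × 577 s = 6,252 Mb = 781.5 MB.
Capacity: 500 GB = 4,000,000 Mb; 639.76 items → 639 complete.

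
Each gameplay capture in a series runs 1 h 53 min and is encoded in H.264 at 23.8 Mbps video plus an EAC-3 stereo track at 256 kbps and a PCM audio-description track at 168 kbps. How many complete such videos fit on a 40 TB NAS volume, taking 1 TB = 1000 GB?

1948

1 h 53 min = 113 min = 6780 s
Audio total: 256 + 168 = 424 kbps = 0.424 Mbps.
Total bitrate: 24.224 Mbps.
Per item: 24.224 Mbps × 6780 s = 164,239 Mb = 20,530 MB.
Capacity: 40 TB = 320,000,000 Mb; 1948.38 items → 1948 complete.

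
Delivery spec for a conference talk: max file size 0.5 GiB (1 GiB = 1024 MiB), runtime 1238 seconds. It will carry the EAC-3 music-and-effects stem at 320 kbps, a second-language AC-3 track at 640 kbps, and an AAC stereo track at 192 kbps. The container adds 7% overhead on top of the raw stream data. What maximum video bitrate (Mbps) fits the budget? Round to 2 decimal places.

2.09 Mbps

Budget: 0.5 GiB = 4295.0 Mb.
Stream payload after overhead: 4295.0 / 1.07 = 4014.0 Mb.
Total bitrate budget: 4014.0 Mb / 1238 s = 3.242 Mbps.
Audio total: 320 + 640 + 192 = 1152 kbps = 1.152 Mbps.
Video: 3.242 − 1.152 = 2.090 Mbps.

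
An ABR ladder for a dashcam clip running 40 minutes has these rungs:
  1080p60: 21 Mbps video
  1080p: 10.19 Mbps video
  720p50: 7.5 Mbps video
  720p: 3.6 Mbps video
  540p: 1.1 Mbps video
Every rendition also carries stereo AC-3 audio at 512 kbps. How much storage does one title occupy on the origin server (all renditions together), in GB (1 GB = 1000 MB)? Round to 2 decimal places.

40 min = 2400 s
Audio: 512 kbps = 0.512 Mbps.
Sum of rendition bitrates: (21+0.512) + (10.19+0.512) + (7.5+0.512) + (3.6+0.512) + (1.1+0.512) = 45.950 Mbps.
× 2400 s = 110,280 Mb = 13,785 MB = 13.79 GB.

13.79 GB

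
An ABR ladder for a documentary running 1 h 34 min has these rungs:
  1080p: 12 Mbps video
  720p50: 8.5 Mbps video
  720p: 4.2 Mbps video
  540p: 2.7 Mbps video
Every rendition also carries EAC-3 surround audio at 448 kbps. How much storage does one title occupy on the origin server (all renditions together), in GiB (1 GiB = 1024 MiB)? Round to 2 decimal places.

1 h 34 min = 94 min = 5640 s
Audio: 448 kbps = 0.448 Mbps.
Sum of rendition bitrates: (12+0.448) + (8.5+0.448) + (4.2+0.448) + (2.7+0.448) = 29.192 Mbps.
× 5640 s = 164,643 Mb = 20,580 MB = 19.17 GiB.

19.17 GiB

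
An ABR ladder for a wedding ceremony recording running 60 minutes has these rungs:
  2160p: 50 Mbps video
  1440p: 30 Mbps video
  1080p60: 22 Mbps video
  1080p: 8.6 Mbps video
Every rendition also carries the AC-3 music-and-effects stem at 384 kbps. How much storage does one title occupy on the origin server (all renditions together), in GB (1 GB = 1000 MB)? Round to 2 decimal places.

60 min = 3600 s
Audio: 384 kbps = 0.384 Mbps.
Sum of rendition bitrates: (50+0.384) + (30+0.384) + (22+0.384) + (8.6+0.384) = 112.136 Mbps.
× 3600 s = 403,690 Mb = 50,461 MB = 50.46 GB.

50.46 GB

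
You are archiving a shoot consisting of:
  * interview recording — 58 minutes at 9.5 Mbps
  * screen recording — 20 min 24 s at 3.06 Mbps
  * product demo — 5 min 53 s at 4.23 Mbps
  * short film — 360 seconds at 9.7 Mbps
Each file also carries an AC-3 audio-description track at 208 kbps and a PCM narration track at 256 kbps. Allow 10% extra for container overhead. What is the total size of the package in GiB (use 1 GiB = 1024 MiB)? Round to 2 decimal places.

Audio total: 208 + 256 = 464 kbps = 0.464 Mbps.
interview recording: 9.964 Mbps × 3480 s × 1.10 = 38142.2 Mb
screen recording: 3.524 Mbps × 1224 s × 1.10 = 4744.7 Mb
product demo: 4.694 Mbps × 353 s × 1.10 = 1822.7 Mb
short film: 10.164 Mbps × 360 s × 1.10 = 4024.9 Mb
Total: 48734.5 Mb = 6091.8 MB.
= 5.673 GiB.

5.67 GiB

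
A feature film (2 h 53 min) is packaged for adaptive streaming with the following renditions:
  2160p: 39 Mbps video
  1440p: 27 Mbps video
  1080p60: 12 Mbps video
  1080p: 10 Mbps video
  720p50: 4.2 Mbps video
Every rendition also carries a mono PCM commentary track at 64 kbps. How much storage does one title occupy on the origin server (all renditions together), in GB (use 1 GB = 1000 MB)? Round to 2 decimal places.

2 h 53 min = 173 min = 10380 s
Audio: 64 kbps = 0.064 Mbps.
Sum of rendition bitrates: (39+0.064) + (27+0.064) + (12+0.064) + (10+0.064) + (4.2+0.064) = 92.520 Mbps.
× 10380 s = 960,358 Mb = 120,045 MB = 120.0 GB.

120.04 GB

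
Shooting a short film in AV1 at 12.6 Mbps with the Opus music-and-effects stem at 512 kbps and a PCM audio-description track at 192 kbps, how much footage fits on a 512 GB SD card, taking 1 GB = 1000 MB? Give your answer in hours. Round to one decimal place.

85.5 hours

Audio total: 512 + 192 = 704 kbps = 0.704 Mbps.
Total bitrate: 12.6 + 0.704 = 13.304 Mbps.
Capacity: 512 GB = 4,096,000 Mb.
Recording time: 4,096,000 / 13.304 = 307,877 s ≈ 85.5 hours.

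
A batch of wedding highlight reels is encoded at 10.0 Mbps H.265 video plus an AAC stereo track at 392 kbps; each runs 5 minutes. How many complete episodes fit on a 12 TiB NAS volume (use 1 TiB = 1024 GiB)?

33857

5 min = 300 s
Audio: 392 kbps = 0.392 Mbps.
Total bitrate: 10.392 Mbps.
Per item: 10.392 Mbps × 300 s = 3,118 Mb = 389.7 MB.
Capacity: 12 TiB = 105,553,116 Mb; 33857.17 items → 33857 complete.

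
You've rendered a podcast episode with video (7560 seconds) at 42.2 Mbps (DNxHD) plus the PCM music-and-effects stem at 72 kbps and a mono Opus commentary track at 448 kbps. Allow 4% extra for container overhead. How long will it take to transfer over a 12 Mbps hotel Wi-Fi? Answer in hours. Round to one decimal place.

Audio total: 72 + 448 = 520 kbps = 0.520 Mbps.
Total bitrate: 42.720 Mbps.
File: 42.720 Mbps × 7560 s = 322963.2 Mb.
With 4% container overhead: ×1.04. → 335881.7 Mb.
At 12 Mbps: 335881.7 / 12 = 27990.1 s ≈ 7.78 hours.

7.8 hours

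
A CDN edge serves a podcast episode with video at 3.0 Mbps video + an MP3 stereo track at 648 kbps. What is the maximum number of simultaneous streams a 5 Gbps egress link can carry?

1370

Audio: 648 kbps = 0.648 Mbps.
Per-viewer media rate: 3.648 Mbps.
5 Gbps = 5,000 Mbps; 5,000 / 3.648 = 1370.61 → 1370 viewers.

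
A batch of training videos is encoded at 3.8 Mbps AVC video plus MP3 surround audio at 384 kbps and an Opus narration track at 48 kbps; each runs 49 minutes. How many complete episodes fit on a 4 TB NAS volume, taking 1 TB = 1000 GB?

2571

49 min = 2940 s
Audio total: 384 + 48 = 432 kbps = 0.432 Mbps.
Total bitrate: 4.232 Mbps.
Per item: 4.232 Mbps × 2940 s = 12,442 Mb = 1,555 MB.
Capacity: 4 TB = 32,000,000 Mb; 2571.92 items → 2571 complete.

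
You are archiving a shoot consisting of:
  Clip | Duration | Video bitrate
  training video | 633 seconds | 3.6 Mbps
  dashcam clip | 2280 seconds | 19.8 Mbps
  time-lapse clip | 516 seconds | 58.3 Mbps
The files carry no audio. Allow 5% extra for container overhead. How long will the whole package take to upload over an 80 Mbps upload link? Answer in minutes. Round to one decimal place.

17.0 minutes

training video: 3.600 Mbps × 633 s × 1.05 = 2392.7 Mb
dashcam clip: 19.800 Mbps × 2280 s × 1.05 = 47401.2 Mb
time-lapse clip: 58.300 Mbps × 516 s × 1.05 = 31586.9 Mb
Total: 81380.9 Mb = 10172.6 MB.
At 80 Mbps: 81380.9 / 80 = 1017 s ≈ 17 minutes.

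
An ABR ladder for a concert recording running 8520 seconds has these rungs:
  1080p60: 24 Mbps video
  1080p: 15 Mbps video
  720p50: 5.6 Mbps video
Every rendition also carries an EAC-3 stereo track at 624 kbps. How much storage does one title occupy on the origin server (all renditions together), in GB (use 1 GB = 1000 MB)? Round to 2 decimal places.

Audio: 624 kbps = 0.624 Mbps.
Sum of rendition bitrates: (24+0.624) + (15+0.624) + (5.6+0.624) = 46.472 Mbps.
× 8520 s = 395,941 Mb = 49,493 MB = 49.49 GB.

49.49 GB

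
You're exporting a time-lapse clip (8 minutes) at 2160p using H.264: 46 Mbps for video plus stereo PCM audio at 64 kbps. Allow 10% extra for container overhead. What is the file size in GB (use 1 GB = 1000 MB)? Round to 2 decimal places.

8 min = 480 s
Audio: 64 kbps = 0.064 Mbps.
Total bitrate: 46 + 0.064 = 46.064 Mbps.
Stream data: 46.064 Mbps × 480 s = 22110.7 Mb.
With 10% container overhead: ×1.10.
24,322 Mb ÷ 8 = 3,040 MB → 3.040 GB.

3.04 GB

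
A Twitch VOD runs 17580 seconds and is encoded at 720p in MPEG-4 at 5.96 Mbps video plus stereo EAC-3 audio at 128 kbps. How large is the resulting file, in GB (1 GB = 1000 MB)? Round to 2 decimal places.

13.38 GB

Audio: 128 kbps = 0.128 Mbps.
Total bitrate: 5.96 + 0.128 = 6.088 Mbps.
Stream data: 6.088 Mbps × 17580 s = 107027.0 Mb.
107,027 Mb ÷ 8 = 13,378 MB → 13.38 GB.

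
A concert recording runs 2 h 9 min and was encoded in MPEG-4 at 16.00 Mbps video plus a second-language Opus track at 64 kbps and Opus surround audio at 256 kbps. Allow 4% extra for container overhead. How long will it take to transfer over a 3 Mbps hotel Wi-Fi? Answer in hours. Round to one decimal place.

2 h 9 min = 129 min = 7740 s
Audio total: 64 + 256 = 320 kbps = 0.320 Mbps.
Total bitrate: 16.320 Mbps.
File: 16.320 Mbps × 7740 s = 126316.8 Mb.
With 4% container overhead: ×1.04. → 131369.5 Mb.
At 3 Mbps: 131369.5 / 3 = 43789.8 s ≈ 12.2 hours.

12.2 hours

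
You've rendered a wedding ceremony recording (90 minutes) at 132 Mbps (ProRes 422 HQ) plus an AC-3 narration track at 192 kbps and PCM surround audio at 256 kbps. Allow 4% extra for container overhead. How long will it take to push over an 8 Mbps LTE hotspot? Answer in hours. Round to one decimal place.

90 min = 5400 s
Audio total: 192 + 256 = 448 kbps = 0.448 Mbps.
Total bitrate: 132.448 Mbps.
File: 132.448 Mbps × 5400 s = 715219.2 Mb.
With 4% container overhead: ×1.04. → 743828.0 Mb.
At 8 Mbps: 743828.0 / 8 = 92978.5 s ≈ 25.8 hours.

25.8 hours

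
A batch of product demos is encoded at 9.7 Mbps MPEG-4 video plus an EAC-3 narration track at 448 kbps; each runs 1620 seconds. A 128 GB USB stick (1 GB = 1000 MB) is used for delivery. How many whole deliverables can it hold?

Audio: 448 kbps = 0.448 Mbps.
Total bitrate: 10.148 Mbps.
Per item: 10.148 Mbps × 1620 s = 16,440 Mb = 2,055 MB.
Capacity: 128 GB = 1,024,000 Mb; 62.29 items → 62 complete.

62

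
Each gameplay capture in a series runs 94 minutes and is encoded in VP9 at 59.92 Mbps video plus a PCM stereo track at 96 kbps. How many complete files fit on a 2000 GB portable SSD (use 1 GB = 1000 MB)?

94 min = 5640 s
Audio: 96 kbps = 0.096 Mbps.
Total bitrate: 60.016 Mbps.
Per item: 60.016 Mbps × 5640 s = 338,490 Mb = 42,311 MB.
Capacity: 2000 GB = 16,000,000 Mb; 47.27 items → 47 complete.

47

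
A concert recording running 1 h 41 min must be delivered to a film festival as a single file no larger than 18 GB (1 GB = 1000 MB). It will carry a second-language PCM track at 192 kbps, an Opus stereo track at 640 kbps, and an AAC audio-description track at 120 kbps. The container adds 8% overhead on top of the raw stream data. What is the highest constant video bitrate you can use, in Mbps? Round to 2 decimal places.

Budget: 18 GB = 144000.0 Mb.
Stream payload after overhead: 144000.0 / 1.08 = 133333.3 Mb.
1 h 41 min = 101 min = 6060 s
Total bitrate budget: 133333.3 Mb / 6060 s = 22.002 Mbps.
Audio total: 192 + 640 + 120 = 952 kbps = 0.952 Mbps.
Video: 22.002 − 0.952 = 21.050 Mbps.

21.05 Mbps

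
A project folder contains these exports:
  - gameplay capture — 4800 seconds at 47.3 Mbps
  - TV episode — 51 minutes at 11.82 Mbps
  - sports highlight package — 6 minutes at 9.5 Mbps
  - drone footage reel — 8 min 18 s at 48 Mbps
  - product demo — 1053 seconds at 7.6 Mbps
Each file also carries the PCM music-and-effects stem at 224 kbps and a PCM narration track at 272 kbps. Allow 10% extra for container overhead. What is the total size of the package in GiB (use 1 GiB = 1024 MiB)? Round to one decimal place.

38.9 GiB

Audio total: 224 + 272 = 496 kbps = 0.496 Mbps.
gameplay capture: 47.796 Mbps × 4800 s × 1.10 = 252362.9 Mb
TV episode: 12.316 Mbps × 3060 s × 1.10 = 41455.7 Mb
sports highlight package: 9.996 Mbps × 360 s × 1.10 = 3958.4 Mb
drone footage reel: 48.496 Mbps × 498 s × 1.10 = 26566.1 Mb
product demo: 8.096 Mbps × 1053 s × 1.10 = 9377.6 Mb
Total: 333720.7 Mb = 41715.1 MB.
= 38.85 GiB.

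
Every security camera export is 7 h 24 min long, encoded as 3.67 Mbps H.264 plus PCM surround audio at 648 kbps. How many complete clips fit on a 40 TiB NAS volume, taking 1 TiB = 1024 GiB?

3058

7 h 24 min = 444 min = 26640 s
Audio: 648 kbps = 0.648 Mbps.
Total bitrate: 4.318 Mbps.
Per item: 4.318 Mbps × 26640 s = 115,032 Mb = 14,379 MB.
Capacity: 40 TiB = 351,843,721 Mb; 3058.67 items → 3058 complete.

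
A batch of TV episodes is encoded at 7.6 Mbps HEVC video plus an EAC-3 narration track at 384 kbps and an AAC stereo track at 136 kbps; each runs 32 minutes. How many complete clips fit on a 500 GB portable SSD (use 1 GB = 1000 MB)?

32 min = 1920 s
Audio total: 384 + 136 = 520 kbps = 0.520 Mbps.
Total bitrate: 8.120 Mbps.
Per item: 8.120 Mbps × 1920 s = 15,590 Mb = 1,949 MB.
Capacity: 500 GB = 4,000,000 Mb; 256.57 items → 256 complete.

256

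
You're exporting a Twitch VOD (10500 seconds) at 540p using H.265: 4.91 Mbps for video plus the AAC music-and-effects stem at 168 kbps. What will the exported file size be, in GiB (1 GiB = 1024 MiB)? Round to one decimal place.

Audio: 168 kbps = 0.168 Mbps.
Total bitrate: 4.91 + 0.168 = 5.078 Mbps.
Stream data: 5.078 Mbps × 10500 s = 53319.0 Mb.
53,319 Mb = 6,664,875,000 bytes ÷ 1,073,741,824 = 6.207 GiB.

6.2 GiB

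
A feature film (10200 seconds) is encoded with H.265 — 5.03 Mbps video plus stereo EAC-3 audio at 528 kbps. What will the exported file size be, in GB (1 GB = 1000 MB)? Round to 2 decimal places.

7.09 GB

Audio: 528 kbps = 0.528 Mbps.
Total bitrate: 5.03 + 0.528 = 5.558 Mbps.
Stream data: 5.558 Mbps × 10200 s = 56691.6 Mb.
56,692 Mb ÷ 8 = 7,086 MB → 7.086 GB.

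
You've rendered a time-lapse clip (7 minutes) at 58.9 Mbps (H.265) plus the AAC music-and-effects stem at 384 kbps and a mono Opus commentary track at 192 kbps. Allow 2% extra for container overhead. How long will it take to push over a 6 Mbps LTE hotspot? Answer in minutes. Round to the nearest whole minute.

7 min = 420 s
Audio total: 384 + 192 = 576 kbps = 0.576 Mbps.
Total bitrate: 59.476 Mbps.
File: 59.476 Mbps × 420 s = 24979.9 Mb.
With 2% container overhead: ×1.02. → 25479.5 Mb.
At 6 Mbps: 25479.5 / 6 = 4246.6 s ≈ 70.8 minutes.

71 minutes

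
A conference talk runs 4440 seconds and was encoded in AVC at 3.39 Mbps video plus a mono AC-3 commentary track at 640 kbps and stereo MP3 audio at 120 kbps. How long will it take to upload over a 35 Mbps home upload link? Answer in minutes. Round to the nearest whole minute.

9 minutes

Audio total: 640 + 120 = 760 kbps = 0.760 Mbps.
Total bitrate: 4.150 Mbps.
File: 4.150 Mbps × 4440 s = 18426.0 Mb.
At 35 Mbps: 18426.0 / 35 = 526.5 s ≈ 8.77 minutes.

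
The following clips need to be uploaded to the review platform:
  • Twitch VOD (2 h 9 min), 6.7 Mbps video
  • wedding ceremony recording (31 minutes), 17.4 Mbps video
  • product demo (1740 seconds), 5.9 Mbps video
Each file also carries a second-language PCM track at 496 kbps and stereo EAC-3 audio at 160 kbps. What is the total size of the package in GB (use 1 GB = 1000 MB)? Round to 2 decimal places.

12.74 GB

Audio total: 496 + 160 = 656 kbps = 0.656 Mbps.
Twitch VOD: 7.356 Mbps × 7740 s = 56935.4 Mb
wedding ceremony recording: 18.056 Mbps × 1860 s = 33584.2 Mb
product demo: 6.556 Mbps × 1740 s = 11407.4 Mb
Total: 101927.0 Mb = 12740.9 MB.
= 12.74 GB.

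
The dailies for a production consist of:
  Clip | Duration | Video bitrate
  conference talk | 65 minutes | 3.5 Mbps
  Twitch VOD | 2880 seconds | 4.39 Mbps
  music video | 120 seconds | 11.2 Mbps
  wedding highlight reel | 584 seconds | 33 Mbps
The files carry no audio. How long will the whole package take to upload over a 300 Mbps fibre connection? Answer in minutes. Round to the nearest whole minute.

conference talk: 3.500 Mbps × 3900 s = 13650.0 Mb
Twitch VOD: 4.390 Mbps × 2880 s = 12643.2 Mb
music video: 11.200 Mbps × 120 s = 1344.0 Mb
wedding highlight reel: 33.000 Mbps × 584 s = 19272.0 Mb
Total: 46909.2 Mb = 5863.6 MB.
At 300 Mbps: 46909.2 / 300 = 156 s ≈ 2.61 minutes.

3 minutes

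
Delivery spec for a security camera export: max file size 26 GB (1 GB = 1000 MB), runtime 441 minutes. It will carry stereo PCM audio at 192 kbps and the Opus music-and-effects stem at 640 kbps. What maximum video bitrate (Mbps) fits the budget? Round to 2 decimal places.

7.03 Mbps

Budget: 26 GB = 208000.0 Mb.
441 min = 26460 s
Total bitrate budget: 208000.0 Mb / 26460 s = 7.861 Mbps.
Audio total: 192 + 640 = 832 kbps = 0.832 Mbps.
Video: 7.861 − 0.832 = 7.029 Mbps.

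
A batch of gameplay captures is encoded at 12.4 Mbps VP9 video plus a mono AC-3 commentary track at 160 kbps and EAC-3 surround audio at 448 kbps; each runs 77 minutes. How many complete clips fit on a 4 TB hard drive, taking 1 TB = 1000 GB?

532

77 min = 4620 s
Audio total: 160 + 448 = 608 kbps = 0.608 Mbps.
Total bitrate: 13.008 Mbps.
Per item: 13.008 Mbps × 4620 s = 60,097 Mb = 7,512 MB.
Capacity: 4 TB = 32,000,000 Mb; 532.47 items → 532 complete.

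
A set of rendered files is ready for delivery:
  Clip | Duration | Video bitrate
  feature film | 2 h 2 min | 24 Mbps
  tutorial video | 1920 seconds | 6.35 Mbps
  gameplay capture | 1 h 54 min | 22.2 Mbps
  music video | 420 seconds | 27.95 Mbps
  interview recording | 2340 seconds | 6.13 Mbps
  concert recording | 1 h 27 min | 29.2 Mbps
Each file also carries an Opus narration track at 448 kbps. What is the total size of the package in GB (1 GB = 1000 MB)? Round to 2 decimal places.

66.13 GB

Audio: 448 kbps = 0.448 Mbps.
feature film: 24.448 Mbps × 7320 s = 178959.4 Mb
tutorial video: 6.798 Mbps × 1920 s = 13052.2 Mb
gameplay capture: 22.648 Mbps × 6840 s = 154912.3 Mb
music video: 28.398 Mbps × 420 s = 11927.2 Mb
interview recording: 6.578 Mbps × 2340 s = 15392.5 Mb
concert recording: 29.648 Mbps × 5220 s = 154762.6 Mb
Total: 529006.1 Mb = 66125.8 MB.
= 66.13 GB.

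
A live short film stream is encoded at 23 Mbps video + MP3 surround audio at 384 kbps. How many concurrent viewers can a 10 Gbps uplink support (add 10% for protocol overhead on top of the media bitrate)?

Audio: 384 kbps = 0.384 Mbps.
Per-viewer media rate: 23.384 Mbps.
On the wire with 10% overhead: 25.722 Mbps.
10 Gbps = 10,000 Mbps; 10,000 / 25.722 = 388.77 → 388 viewers.

388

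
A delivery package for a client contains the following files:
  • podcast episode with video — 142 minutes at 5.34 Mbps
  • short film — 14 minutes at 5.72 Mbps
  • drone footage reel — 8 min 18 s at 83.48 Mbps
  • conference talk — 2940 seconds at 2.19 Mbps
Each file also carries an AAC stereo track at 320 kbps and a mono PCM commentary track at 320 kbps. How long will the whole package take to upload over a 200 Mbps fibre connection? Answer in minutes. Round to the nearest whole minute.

Audio total: 320 + 320 = 640 kbps = 0.640 Mbps.
podcast episode with video: 5.980 Mbps × 8520 s = 50949.6 Mb
short film: 6.360 Mbps × 840 s = 5342.4 Mb
drone footage reel: 84.120 Mbps × 498 s = 41891.8 Mb
conference talk: 2.830 Mbps × 2940 s = 8320.2 Mb
Total: 106504.0 Mb = 13313.0 MB.
At 200 Mbps: 106504.0 / 200 = 533 s ≈ 8.88 minutes.

9 minutes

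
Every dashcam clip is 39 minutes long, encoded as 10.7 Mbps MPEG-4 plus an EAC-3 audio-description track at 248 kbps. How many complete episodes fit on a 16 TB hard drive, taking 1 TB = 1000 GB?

39 min = 2340 s
Audio: 248 kbps = 0.248 Mbps.
Total bitrate: 10.948 Mbps.
Per item: 10.948 Mbps × 2340 s = 25,618 Mb = 3,202 MB.
Capacity: 16 TB = 128,000,000 Mb; 4996.42 items → 4996 complete.

4996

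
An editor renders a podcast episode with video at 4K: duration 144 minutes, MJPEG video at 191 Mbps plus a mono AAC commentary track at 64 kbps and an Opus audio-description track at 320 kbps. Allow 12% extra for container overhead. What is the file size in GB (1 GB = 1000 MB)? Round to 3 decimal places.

144 min = 8640 s
Audio total: 64 + 320 = 384 kbps = 0.384 Mbps.
Total bitrate: 191 + 0.384 = 191.384 Mbps.
Stream data: 191.384 Mbps × 8640 s = 1653557.8 Mb.
With 12% container overhead: ×1.12.
1,851,985 Mb ÷ 8 = 231,498 MB → 231.5 GB.

231.498 GB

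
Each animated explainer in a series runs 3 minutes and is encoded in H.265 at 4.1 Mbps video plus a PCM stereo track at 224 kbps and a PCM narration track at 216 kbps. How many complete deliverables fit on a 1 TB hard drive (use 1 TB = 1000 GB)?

9789

3 min = 180 s
Audio total: 224 + 216 = 440 kbps = 0.440 Mbps.
Total bitrate: 4.540 Mbps.
Per item: 4.540 Mbps × 180 s = 817.2 Mb = 102.2 MB.
Capacity: 1 TB = 8,000,000 Mb; 9789.53 items → 9789 complete.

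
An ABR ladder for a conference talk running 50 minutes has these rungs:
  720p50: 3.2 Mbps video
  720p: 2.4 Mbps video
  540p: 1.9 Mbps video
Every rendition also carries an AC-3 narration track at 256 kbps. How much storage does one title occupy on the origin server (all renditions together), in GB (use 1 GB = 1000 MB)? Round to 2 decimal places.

50 min = 3000 s
Audio: 256 kbps = 0.256 Mbps.
Sum of rendition bitrates: (3.2+0.256) + (2.4+0.256) + (1.9+0.256) = 8.268 Mbps.
× 3000 s = 24,804 Mb = 3,100 MB = 3.100 GB.

3.10 GB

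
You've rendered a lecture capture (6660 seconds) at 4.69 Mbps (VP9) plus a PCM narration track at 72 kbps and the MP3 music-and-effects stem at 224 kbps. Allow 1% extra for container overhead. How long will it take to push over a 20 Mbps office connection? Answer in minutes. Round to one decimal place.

Audio total: 72 + 224 = 296 kbps = 0.296 Mbps.
Total bitrate: 4.986 Mbps.
File: 4.986 Mbps × 6660 s = 33206.8 Mb.
With 1% container overhead: ×1.01. → 33538.8 Mb.
At 20 Mbps: 33538.8 / 20 = 1676.9 s ≈ 27.9 minutes.

27.9 minutes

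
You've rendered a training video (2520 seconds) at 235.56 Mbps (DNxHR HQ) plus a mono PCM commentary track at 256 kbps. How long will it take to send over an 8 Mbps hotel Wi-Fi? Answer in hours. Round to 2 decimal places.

Audio: 256 kbps = 0.256 Mbps.
Total bitrate: 235.816 Mbps.
File: 235.816 Mbps × 2520 s = 594256.3 Mb.
At 8 Mbps: 594256.3 / 8 = 74282.0 s ≈ 20.6 hours.

20.63 hours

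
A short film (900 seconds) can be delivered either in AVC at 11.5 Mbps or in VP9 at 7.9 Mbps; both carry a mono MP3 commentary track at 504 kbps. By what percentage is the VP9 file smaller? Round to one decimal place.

30.0%

Audio: 504 kbps = 0.504 Mbps.
AVC: 12.004 Mbps × 900 s = 10803.6 Mb = 1.350 GB.
VP9: 8.404 Mbps × 900 s = 7563.6 Mb = 0.945 GB.
Reduction: (1 − 0.945/1.350) × 100 = 29.99%.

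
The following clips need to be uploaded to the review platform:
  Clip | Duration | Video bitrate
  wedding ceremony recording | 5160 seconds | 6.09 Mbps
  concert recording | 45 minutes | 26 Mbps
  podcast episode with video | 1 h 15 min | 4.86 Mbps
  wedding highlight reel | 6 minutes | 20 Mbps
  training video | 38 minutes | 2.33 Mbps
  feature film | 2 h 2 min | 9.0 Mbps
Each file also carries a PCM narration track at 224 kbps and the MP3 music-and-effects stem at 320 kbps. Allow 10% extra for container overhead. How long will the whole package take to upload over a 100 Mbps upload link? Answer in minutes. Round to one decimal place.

39.2 minutes

Audio total: 224 + 320 = 544 kbps = 0.544 Mbps.
wedding ceremony recording: 6.634 Mbps × 5160 s × 1.10 = 37654.6 Mb
concert recording: 26.544 Mbps × 2700 s × 1.10 = 78835.7 Mb
podcast episode with video: 5.404 Mbps × 4500 s × 1.10 = 26749.8 Mb
wedding highlight reel: 20.544 Mbps × 360 s × 1.10 = 8135.4 Mb
training video: 2.874 Mbps × 2280 s × 1.10 = 7208.0 Mb
feature film: 9.544 Mbps × 7320 s × 1.10 = 76848.3 Mb
Total: 235431.8 Mb = 29429.0 MB.
At 100 Mbps: 235431.8 / 100 = 2354 s ≈ 39.2 minutes.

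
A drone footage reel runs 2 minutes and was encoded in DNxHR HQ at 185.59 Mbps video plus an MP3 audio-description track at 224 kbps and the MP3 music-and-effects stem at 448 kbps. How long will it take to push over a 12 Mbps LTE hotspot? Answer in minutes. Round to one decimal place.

31.0 minutes

2 min = 120 s
Audio total: 224 + 448 = 672 kbps = 0.672 Mbps.
Total bitrate: 186.262 Mbps.
File: 186.262 Mbps × 120 s = 22351.4 Mb.
At 12 Mbps: 22351.4 / 12 = 1862.6 s ≈ 31 minutes.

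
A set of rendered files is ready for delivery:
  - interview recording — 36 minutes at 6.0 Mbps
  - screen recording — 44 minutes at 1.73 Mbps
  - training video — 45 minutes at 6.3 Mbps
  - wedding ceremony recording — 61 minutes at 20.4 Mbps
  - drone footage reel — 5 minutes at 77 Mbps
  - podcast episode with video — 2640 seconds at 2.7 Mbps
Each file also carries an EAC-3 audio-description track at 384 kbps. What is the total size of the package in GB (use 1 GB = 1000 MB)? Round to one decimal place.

18.1 GB

Audio: 384 kbps = 0.384 Mbps.
interview recording: 6.384 Mbps × 2160 s = 13789.4 Mb
screen recording: 2.114 Mbps × 2640 s = 5581.0 Mb
training video: 6.684 Mbps × 2700 s = 18046.8 Mb
wedding ceremony recording: 20.784 Mbps × 3660 s = 76069.4 Mb
drone footage reel: 77.384 Mbps × 300 s = 23215.2 Mb
podcast episode with video: 3.084 Mbps × 2640 s = 8141.8 Mb
Total: 144843.6 Mb = 18105.5 MB.
= 18.11 GB.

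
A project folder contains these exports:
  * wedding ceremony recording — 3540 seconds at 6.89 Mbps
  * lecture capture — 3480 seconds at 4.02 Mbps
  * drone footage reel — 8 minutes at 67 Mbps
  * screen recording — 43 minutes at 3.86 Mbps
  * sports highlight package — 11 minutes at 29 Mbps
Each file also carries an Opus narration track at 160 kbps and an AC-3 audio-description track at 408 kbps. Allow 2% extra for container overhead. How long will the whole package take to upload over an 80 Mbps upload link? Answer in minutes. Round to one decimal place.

22.5 minutes

Audio total: 160 + 408 = 568 kbps = 0.568 Mbps.
wedding ceremony recording: 7.458 Mbps × 3540 s × 1.02 = 26929.3 Mb
lecture capture: 4.588 Mbps × 3480 s × 1.02 = 16285.6 Mb
drone footage reel: 67.568 Mbps × 480 s × 1.02 = 33081.3 Mb
screen recording: 4.428 Mbps × 2580 s × 1.02 = 11652.7 Mb
sports highlight package: 29.568 Mbps × 660 s × 1.02 = 19905.2 Mb
Total: 107854.1 Mb = 13481.8 MB.
At 80 Mbps: 107854.1 / 80 = 1348 s ≈ 22.5 minutes.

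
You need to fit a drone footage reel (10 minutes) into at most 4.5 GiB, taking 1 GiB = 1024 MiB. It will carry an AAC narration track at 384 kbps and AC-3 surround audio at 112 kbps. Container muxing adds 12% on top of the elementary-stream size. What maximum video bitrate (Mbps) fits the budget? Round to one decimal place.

57.0 Mbps

Budget: 4.5 GiB = 38654.7 Mb.
Stream payload after overhead: 38654.7 / 1.12 = 34513.1 Mb.
10 min = 600 s
Total bitrate budget: 34513.1 Mb / 600 s = 57.522 Mbps.
Audio total: 384 + 112 = 496 kbps = 0.496 Mbps.
Video: 57.522 − 0.496 = 57.026 Mbps.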